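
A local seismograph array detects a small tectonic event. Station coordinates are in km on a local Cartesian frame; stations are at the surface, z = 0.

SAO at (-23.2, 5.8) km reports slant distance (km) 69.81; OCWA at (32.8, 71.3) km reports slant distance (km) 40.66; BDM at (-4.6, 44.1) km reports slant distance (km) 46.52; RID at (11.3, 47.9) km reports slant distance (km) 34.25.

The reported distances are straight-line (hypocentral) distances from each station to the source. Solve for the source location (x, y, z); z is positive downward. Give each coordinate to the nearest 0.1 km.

x ≈ 37.0 km, y ≈ 35.6 km, depth ≈ 19.0 km

Each station gives a sphere (x−x_i)² + (y−y_i)² + z² = d_i² (stations at z=0).
Subtracting the SAO sphere from OCWA and BDM: z² cancels, leaving linear equations in x and y:
112.0 x + 131.0 y = 8807.85
37.2 x + 76.6 y = 4103.42
Solving: x ≈ 37.003, y ≈ 35.599 km (keep extra digits for the depth step; rounded: 37.0, 35.6).
Then from the SAO sphere: z² = 69.81² − (x + 23.2)² − (y − 5.8)² with x = 37.003, y = 35.599, so z ≈ 19.001 ≈ 19.0 km.
Check against RID (with the unrounded solution): distance 34.25 ≈ 34.25 km. ✓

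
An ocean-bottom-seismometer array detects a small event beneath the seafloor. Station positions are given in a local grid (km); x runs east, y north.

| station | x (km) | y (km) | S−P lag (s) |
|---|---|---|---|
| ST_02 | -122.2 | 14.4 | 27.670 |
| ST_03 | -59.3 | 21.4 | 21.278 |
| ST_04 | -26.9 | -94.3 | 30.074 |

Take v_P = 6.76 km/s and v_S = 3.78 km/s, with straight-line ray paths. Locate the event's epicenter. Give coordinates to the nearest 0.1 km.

Distance from S−P lag: d = Δt · v_P v_S / (v_P − v_S) = Δt · (6.76·3.78)/(6.76−3.78) ≈ 8.5748·Δt.
So d_ST_02 = 237.26, d_ST_03 = 182.45, d_ST_04 = 257.88 km.
Circle about each station: (x + 122.2)² + (y − 14.4)² = 237.26²; (x + 59.3)² + (y − 21.4)² = 182.45²; (x + 26.9)² + (y + 94.3)² = 257.88².
Subtracting the ST_02 equation from the ST_03 and ST_04 equations removes the quadratic terms:
125.8 x + 14.0 y = 11838.56
190.6 x − 217.4 y = -15733.89
Solving the 2×2 system: x ≈ 78.4, y ≈ 141.1 km.

x ≈ 78.4 km, y ≈ 141.1 km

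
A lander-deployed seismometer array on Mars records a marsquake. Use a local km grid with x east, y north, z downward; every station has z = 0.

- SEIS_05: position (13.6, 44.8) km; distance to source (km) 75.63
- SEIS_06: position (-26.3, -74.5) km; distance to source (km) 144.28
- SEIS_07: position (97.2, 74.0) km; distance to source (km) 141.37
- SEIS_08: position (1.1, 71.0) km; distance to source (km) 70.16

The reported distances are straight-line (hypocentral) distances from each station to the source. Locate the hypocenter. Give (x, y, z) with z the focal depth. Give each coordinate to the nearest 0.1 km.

Each station gives a sphere (x−x_i)² + (y−y_i)² + z² = d_i² (stations at z=0).
Subtracting the SEIS_05 sphere from SEIS_06 and SEIS_07: z² cancels, leaving linear equations in x and y:
-79.8 x − 238.6 y = -11046.88
167.2 x + 58.4 y = -1533.74
Solving: x ≈ -28.697, y ≈ 55.896 km (keep extra digits for the depth step; rounded: -28.7, 55.9).
Then from the SEIS_05 sphere: z² = 75.63² − (x − 13.6)² − (y − 44.8)² with x = -28.697, y = 55.896, so z ≈ 61.707 ≈ 61.7 km.

x ≈ -28.7 km, y ≈ 55.9 km, depth ≈ 61.7 km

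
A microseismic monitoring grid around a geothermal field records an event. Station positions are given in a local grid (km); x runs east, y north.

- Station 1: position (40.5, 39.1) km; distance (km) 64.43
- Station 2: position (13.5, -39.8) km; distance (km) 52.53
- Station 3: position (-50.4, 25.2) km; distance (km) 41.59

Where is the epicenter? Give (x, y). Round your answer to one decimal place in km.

Circle about each station: (x − 40.5)² + (y − 39.1)² = 64.43²; (x − 13.5)² + (y + 39.8)² = 52.53²; (x + 50.4)² + (y − 25.2)² = 41.59².
Subtracting the Station 1 equation from the Station 2 and Station 3 equations removes the quadratic terms:
-54.0 x − 157.8 y = -10.95
-181.8 x − 27.8 y = 2427.64
Solving the 2×2 system: x ≈ -14.1, y ≈ 4.9 km.

x ≈ -14.1 km, y ≈ 4.9 km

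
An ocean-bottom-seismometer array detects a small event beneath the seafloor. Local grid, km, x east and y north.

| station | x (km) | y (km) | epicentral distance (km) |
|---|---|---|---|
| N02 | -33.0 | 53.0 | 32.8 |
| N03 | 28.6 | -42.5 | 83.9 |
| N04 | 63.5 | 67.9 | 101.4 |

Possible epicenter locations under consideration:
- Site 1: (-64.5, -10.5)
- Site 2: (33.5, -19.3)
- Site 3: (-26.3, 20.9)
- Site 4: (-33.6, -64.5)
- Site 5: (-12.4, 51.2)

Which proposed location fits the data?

For each candidate, compare |candidate − station| to the reported distance:
Site 1: residuals N02 38.1, N03 14.5, N04 48.7 → max 48.7 km
Site 2: residuals N02 65.4, N03 60.2, N04 9.2 → max 65.4 km
Site 3: residuals N02 0.0, N03 0.0, N04 0.0 → max 0.0 km
Site 4: residuals N02 84.7, N03 17.9, N04 62.8 → max 84.7 km
Site 5: residuals N02 12.1, N03 18.4, N04 23.7 → max 23.7 km
Only Site 3 has all residuals ≈ 0.

Site 3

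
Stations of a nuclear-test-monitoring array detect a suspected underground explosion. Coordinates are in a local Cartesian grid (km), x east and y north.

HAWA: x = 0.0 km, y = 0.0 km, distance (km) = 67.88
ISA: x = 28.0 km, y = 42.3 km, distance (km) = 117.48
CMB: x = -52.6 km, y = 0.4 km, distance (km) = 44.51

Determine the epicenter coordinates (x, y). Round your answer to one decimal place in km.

Circle about each station: x² + y² = 67.88²; (x − 28.0)² + (y − 42.3)² = 117.48²; (x + 52.6)² + (y − 0.4)² = 44.51².
Subtracting the HAWA equation from the ISA and CMB equations removes the quadratic terms:
56.0 x + 84.6 y = -6620.57
-105.2 x + 0.8 y = 5393.47
Solving the 2×2 system: x ≈ -51.6, y ≈ -44.1 km.

x ≈ -51.6 km, y ≈ -44.1 km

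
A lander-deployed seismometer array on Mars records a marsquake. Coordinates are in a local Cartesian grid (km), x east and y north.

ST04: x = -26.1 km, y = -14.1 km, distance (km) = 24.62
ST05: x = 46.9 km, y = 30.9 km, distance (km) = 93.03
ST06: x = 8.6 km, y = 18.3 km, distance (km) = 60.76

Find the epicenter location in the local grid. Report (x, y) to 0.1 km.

Circle about each station: (x + 26.1)² + (y + 14.1)² = 24.62²; (x − 46.9)² + (y − 30.9)² = 93.03²; (x − 8.6)² + (y − 18.3)² = 60.76².
Subtracting pairs of circle equations eliminates x²+y² and gives linear equations (the radical axes):
146.0 x + 90.0 y = -5774.04
69.4 x + 64.8 y = -3556.80
Solving the 2×2 system: x ≈ -16.8, y ≈ -36.9 km.

-16.8 km east, -36.9 km north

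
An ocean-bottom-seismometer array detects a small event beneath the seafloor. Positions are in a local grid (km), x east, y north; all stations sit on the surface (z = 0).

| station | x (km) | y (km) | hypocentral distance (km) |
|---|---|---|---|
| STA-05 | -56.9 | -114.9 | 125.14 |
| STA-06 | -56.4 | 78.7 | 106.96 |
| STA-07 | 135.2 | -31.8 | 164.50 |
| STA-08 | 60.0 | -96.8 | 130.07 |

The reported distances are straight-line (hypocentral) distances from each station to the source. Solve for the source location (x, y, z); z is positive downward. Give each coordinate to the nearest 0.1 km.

x ≈ -19.1 km, y ≈ -7.3 km, depth ≈ 51.5 km

Each station gives a sphere (x−x_i)² + (y−y_i)² + z² = d_i² (stations at z=0).
Subtracting the STA-05 sphere from STA-06 and STA-07: z² cancels, leaving linear equations in x and y:
1.0 x + 387.2 y = -2845.39
384.2 x + 166.2 y = -8549.57
Solving: x ≈ -19.095, y ≈ -7.299 km (keep extra digits for the depth step; rounded: -19.1, -7.3).
Then from the STA-05 sphere: z² = 125.14² − (x + 56.9)² − (y + 114.9)² with x = -19.095, y = -7.299, so z ≈ 51.506 ≈ 51.5 km.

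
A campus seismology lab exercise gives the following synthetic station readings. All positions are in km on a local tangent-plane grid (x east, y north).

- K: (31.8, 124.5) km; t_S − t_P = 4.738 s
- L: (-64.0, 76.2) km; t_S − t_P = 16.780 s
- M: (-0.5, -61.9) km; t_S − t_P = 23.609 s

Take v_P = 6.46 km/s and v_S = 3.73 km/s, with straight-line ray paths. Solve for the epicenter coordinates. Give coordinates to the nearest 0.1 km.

Distance from S−P lag: d = Δt · v_P v_S / (v_P − v_S) = Δt · (6.46·3.73)/(6.46−3.73) ≈ 8.8263·Δt.
So d_K = 41.82, d_L = 148.11, d_M = 208.38 km.
Circle about each station: (x − 31.8)² + (y − 124.5)² = 41.82²; (x + 64.0)² + (y − 76.2)² = 148.11²; (x + 0.5)² + (y + 61.9)² = 208.38².
Subtracting the K equation from the L and M equations removes the quadratic terms:
-191.6 x − 96.6 y = -26796.71
-64.6 x − 372.8 y = -54352.94
Solving the 2×2 system: x ≈ 72.7, y ≈ 133.2 km.
Check against K (with the unrounded x, y): √((x − 31.8)²+(y − 124.5)²) = 41.82 ≈ 41.82 km. ✓

(72.7, 133.2)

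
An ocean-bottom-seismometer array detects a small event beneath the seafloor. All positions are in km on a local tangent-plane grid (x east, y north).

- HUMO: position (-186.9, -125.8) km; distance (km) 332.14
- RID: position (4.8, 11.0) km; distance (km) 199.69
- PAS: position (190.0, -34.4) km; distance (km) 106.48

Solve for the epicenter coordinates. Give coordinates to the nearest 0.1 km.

Circle about each station: (x + 186.9)² + (y + 125.8)² = 332.14²; (x − 4.8)² + (y − 11.0)² = 199.69²; (x − 190.0)² + (y + 34.4)² = 106.48².
Subtracting the HUMO equation from the RID and PAS equations removes the quadratic terms:
383.4 x + 273.6 y = 19827.67
753.8 x + 182.8 y = 85505.10
Solving the 2×2 system: x ≈ 145.2, y ≈ -131.0 km.

145.2 km east, -131.0 km north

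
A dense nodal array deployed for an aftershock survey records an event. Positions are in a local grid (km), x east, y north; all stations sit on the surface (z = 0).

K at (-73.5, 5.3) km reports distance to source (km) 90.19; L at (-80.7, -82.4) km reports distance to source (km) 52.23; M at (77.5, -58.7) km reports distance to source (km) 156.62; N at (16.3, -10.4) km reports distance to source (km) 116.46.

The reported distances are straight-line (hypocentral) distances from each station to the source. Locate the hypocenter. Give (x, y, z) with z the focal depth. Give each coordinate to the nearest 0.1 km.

x ≈ -70.6 km, y ≈ -69.9 km, depth ≈ 49.7 km

Each station gives a sphere (x−x_i)² + (y−y_i)² + z² = d_i² (stations at z=0).
Subtracting the K sphere from L and M: z² cancels, leaving linear equations in x and y:
-14.4 x − 175.4 y = 13278.17
302.0 x − 128.0 y = -12373.99
Solving: x ≈ -70.602, y ≈ -69.906 km (keep extra digits for the depth step; rounded: -70.6, -69.9).
Then from the K sphere: z² = 90.19² − (x + 73.5)² − (y − 5.3)² with x = -70.602, y = -69.906, so z ≈ 49.698 ≈ 49.7 km.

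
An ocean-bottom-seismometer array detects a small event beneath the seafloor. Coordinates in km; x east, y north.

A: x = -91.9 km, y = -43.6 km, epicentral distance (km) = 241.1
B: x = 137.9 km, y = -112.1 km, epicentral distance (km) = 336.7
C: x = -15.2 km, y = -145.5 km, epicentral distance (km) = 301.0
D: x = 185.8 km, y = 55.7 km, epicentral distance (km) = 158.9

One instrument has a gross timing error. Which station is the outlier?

B

Solve using three stations at a time. Using A, C, D (subtract circle equations pairwise → linear system) gives (x, y) ≈ (55.7, 147.0).
Distances from that point to each station vs reported:
  A: calculated 241.1 vs reported 241.1 → residual 0.0 km
  B: calculated 271.9 vs reported 336.7 → residual 64.8 km
  C: calculated 301.0 vs reported 301.0 → residual 0.0 km
  D: calculated 158.9 vs reported 158.9 → residual 0.0 km
A, C, D are mutually consistent (residuals ≈ 0); B is off by 64.8 km.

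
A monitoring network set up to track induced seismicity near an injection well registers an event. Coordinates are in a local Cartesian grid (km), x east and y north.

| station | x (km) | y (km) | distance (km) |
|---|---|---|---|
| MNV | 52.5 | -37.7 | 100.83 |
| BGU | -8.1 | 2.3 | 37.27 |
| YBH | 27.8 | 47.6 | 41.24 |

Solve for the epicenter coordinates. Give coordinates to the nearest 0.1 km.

(-12.6, 39.3)

Circle about each station: (x − 52.5)² + (y + 37.7)² = 100.83²; (x + 8.1)² + (y − 2.3)² = 37.27²; (x − 27.8)² + (y − 47.6)² = 41.24².
Subtracting the MNV equation from the BGU and YBH equations removes the quadratic terms:
-121.2 x + 80.0 y = 4671.00
-49.4 x + 170.6 y = 7327.01
Solving the 2×2 system: x ≈ -12.6, y ≈ 39.3 km.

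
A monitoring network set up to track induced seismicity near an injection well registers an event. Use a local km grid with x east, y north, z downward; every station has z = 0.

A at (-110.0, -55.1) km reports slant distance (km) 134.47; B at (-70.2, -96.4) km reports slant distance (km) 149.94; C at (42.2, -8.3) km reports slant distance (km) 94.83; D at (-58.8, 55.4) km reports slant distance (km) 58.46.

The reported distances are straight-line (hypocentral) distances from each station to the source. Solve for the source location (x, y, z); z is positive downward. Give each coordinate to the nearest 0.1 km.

Each station gives a sphere (x−x_i)² + (y−y_i)² + z² = d_i² (stations at z=0).
Subtracting the A sphere from B and C: z² cancels, leaving linear equations in x and y:
79.6 x − 82.6 y = -5314.83
304.4 x + 93.6 y = -4196.83
Solving: x ≈ -25.898, y ≈ 39.387 km (keep extra digits for the depth step; rounded: -25.9, 39.4).
Then from the A sphere: z² = 134.47² − (x + 110.0)² − (y + 55.1)² with x = -25.898, y = 39.387, so z ≈ 45.621 ≈ 45.6 km.

x ≈ -25.9 km, y ≈ 39.4 km, depth ≈ 45.6 km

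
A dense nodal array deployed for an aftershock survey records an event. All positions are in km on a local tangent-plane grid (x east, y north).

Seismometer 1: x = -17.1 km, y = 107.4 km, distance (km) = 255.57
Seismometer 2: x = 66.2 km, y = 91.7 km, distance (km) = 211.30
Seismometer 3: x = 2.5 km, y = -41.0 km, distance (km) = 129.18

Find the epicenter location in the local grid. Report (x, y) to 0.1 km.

Circle about each station: (x + 17.1)² + (y − 107.4)² = 255.57²; (x − 66.2)² + (y − 91.7)² = 211.30²; (x − 2.5)² + (y + 41.0)² = 129.18².
Subtracting the Seismometer 1 equation from the Seismometer 2 and Seismometer 3 equations removes the quadratic terms:
166.6 x − 31.4 y = 21632.49
39.2 x − 296.8 y = 38488.63
Solving the 2×2 system: x ≈ 108.1, y ≈ -115.4 km.

(108.1, -115.4)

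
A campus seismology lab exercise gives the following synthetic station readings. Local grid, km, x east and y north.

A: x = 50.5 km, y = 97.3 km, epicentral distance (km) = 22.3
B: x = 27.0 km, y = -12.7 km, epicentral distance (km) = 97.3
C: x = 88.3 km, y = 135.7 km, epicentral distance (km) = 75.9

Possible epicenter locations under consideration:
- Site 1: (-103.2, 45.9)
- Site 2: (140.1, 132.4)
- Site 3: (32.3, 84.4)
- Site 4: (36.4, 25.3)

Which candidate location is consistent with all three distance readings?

For each candidate, compare |candidate − station| to the reported distance:
Site 1: residuals A 139.8, B 45.5, C 135.6 → max 139.8 km
Site 2: residuals A 73.9, B 86.7, C 24.0 → max 86.7 km
Site 3: residuals A 0.0, B 0.1, C 0.0 → max 0.1 km
Site 4: residuals A 51.1, B 58.2, C 46.1 → max 58.2 km
Only Site 3 has all residuals ≈ 0.

Site 3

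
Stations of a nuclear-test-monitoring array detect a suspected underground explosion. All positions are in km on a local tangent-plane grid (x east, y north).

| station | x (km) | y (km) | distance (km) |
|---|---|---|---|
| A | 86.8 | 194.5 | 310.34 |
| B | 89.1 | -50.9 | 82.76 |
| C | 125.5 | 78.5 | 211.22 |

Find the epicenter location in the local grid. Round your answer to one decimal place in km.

(32.2, -111.0)

Circle about each station: (x − 86.8)² + (y − 194.5)² = 310.34²; (x − 89.1)² + (y + 50.9)² = 82.76²; (x − 125.5)² + (y − 78.5)² = 211.22².
Subtracting pairs of circle equations eliminates x²+y² and gives linear equations (the radical axes):
4.6 x − 490.8 y = 54626.83
77.4 x − 232.0 y = 28245.04
Solving the 2×2 system: x ≈ 32.2, y ≈ -111.0 km.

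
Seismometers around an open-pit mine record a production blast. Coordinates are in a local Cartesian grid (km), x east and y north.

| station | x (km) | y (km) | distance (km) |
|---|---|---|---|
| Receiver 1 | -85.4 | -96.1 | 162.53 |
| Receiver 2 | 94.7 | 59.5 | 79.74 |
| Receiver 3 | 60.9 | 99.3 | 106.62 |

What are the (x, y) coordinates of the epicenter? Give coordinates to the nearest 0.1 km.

50.4 km east, -6.8 km north

Circle about each station: (x + 85.4)² + (y + 96.1)² = 162.53²; (x − 94.7)² + (y − 59.5)² = 79.74²; (x − 60.9)² + (y − 99.3)² = 106.62².
Subtracting pairs of circle equations eliminates x²+y² and gives linear equations (the radical axes):
360.2 x + 311.2 y = 16037.50
292.6 x + 390.8 y = 12089.11
Solving the 2×2 system: x ≈ 50.4, y ≈ -6.8 km.
Check against Receiver 1 (with the unrounded x, y): √((x + 85.4)²+(y + 96.1)²) = 162.53 ≈ 162.53 km. ✓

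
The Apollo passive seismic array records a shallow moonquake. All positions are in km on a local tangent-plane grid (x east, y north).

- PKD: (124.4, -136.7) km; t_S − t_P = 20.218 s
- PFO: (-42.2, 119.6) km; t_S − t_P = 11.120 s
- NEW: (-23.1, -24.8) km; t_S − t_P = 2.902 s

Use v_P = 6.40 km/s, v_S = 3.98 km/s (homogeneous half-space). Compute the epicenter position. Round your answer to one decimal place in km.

-36.4 km east, 2.7 km north

Distance from S−P lag: d = Δt · v_P v_S / (v_P − v_S) = Δt · (6.40·3.98)/(6.40−3.98) ≈ 10.5256·Δt.
So d_PKD = 212.81, d_PFO = 117.04, d_NEW = 30.55 km.
Circle about each station: (x − 124.4)² + (y + 136.7)² = 212.81²; (x + 42.2)² + (y − 119.6)² = 117.04²; (x + 23.1)² + (y + 24.8)² = 30.55².
Subtracting the PKD equation from the PFO and NEW equations removes the quadratic terms:
-333.2 x + 512.6 y = 13512.48
-295.0 x + 223.8 y = 11341.19
Solving the 2×2 system: x ≈ -36.4, y ≈ 2.7 km.
Check against PKD (with the unrounded x, y): √((x − 124.4)²+(y + 136.7)²) = 212.81 ≈ 212.81 km. ✓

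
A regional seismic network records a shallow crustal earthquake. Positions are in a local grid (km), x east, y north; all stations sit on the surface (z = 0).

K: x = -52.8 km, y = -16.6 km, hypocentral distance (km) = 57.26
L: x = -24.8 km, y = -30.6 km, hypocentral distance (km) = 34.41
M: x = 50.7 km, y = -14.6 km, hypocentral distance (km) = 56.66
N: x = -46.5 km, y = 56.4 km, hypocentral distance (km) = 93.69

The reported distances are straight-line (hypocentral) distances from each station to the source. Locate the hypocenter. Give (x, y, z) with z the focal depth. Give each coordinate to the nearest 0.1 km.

Each station gives a sphere (x−x_i)² + (y−y_i)² + z² = d_i² (stations at z=0).
Subtracting the K sphere from L and M: z² cancels, leaving linear equations in x and y:
56.0 x − 28.0 y = 582.66
207.0 x + 4.0 y = -211.40
Solving: x ≈ -0.596, y ≈ -22.001 km (keep extra digits for the depth step; rounded: -0.6, -22.0).
Then from the K sphere: z² = 57.26² − (x + 52.8)² − (y + 16.6)² with x = -0.596, y = -22.001, so z ≈ 22.897 ≈ 22.9 km.
Check against N (with the unrounded solution): distance 93.69 ≈ 93.69 km. ✓

x ≈ -0.6 km, y ≈ -22.0 km, depth ≈ 22.9 km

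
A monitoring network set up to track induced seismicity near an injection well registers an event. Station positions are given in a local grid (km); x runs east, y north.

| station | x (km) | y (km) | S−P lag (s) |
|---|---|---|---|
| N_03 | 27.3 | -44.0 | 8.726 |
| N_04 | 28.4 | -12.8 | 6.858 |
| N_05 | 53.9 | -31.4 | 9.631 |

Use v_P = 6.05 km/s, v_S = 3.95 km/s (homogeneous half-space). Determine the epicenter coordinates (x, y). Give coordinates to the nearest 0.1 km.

(-33.9, 34.2)

Distance from S−P lag: d = Δt · v_P v_S / (v_P − v_S) = Δt · (6.05·3.95)/(6.05−3.95) ≈ 11.3798·Δt.
So d_N_03 = 99.30, d_N_04 = 78.04, d_N_05 = 109.60 km.
Circle about each station: (x − 27.3)² + (y + 44.0)² = 99.30²; (x − 28.4)² + (y + 12.8)² = 78.04²; (x − 53.9)² + (y + 31.4)² = 109.60².
Subtracting pairs of circle equations eliminates x²+y² and gives linear equations (the radical axes):
2.2 x + 62.4 y = 2059.36
53.2 x + 25.2 y = -941.79
Solving the 2×2 system: x ≈ -33.9, y ≈ 34.2 km.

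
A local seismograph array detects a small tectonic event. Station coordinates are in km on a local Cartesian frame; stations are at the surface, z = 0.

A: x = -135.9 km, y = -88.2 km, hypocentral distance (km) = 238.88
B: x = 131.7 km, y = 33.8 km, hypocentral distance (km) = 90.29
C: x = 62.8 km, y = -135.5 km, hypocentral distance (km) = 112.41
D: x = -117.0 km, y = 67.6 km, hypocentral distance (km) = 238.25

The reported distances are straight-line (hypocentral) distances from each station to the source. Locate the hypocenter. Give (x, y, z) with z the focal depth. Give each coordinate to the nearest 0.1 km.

Each station gives a sphere (x−x_i)² + (y−y_i)² + z² = d_i² (stations at z=0).
Subtracting the A sphere from B and C: z² cancels, leaving linear equations in x and y:
535.2 x + 244.0 y = 41150.65
397.4 x − 94.6 y = 40483.69
Solving: x ≈ 93.301, y ≈ -36.001 km (keep extra digits for the depth step; rounded: 93.3, -36.0).
Then from the A sphere: z² = 238.88² − (x + 135.9)² − (y + 88.2)² with x = 93.301, y = -36.001, so z ≈ 42.495 ≈ 42.5 km.
Check against D (with the unrounded solution): distance 238.26 ≈ 238.25 km. ✓

(93.3, -36.0, 42.5)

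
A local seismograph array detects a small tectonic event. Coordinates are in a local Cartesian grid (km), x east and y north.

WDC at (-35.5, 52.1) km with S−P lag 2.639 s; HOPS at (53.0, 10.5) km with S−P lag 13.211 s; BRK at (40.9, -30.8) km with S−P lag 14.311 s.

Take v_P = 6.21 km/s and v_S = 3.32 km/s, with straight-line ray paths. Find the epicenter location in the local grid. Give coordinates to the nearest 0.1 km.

x ≈ -38.4 km, y ≈ 33.5 km

Distance from S−P lag: d = Δt · v_P v_S / (v_P − v_S) = Δt · (6.21·3.32)/(6.21−3.32) ≈ 7.1340·Δt.
So d_WDC = 18.83, d_HOPS = 94.25, d_BRK = 102.09 km.
Circle about each station: (x + 35.5)² + (y − 52.1)² = 18.83²; (x − 53.0)² + (y − 10.5)² = 94.25²; (x − 40.9)² + (y + 30.8)² = 102.09².
Subtracting the WDC equation from the HOPS and BRK equations removes the quadratic terms:
177.0 x − 83.2 y = -9583.90
152.8 x − 165.8 y = -11421.01
Solving the 2×2 system: x ≈ -38.4, y ≈ 33.5 km.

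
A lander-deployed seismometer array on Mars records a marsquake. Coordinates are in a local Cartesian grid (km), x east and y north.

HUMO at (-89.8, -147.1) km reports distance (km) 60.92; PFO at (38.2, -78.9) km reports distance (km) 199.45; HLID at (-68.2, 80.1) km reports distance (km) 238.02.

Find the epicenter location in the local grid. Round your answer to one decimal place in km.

Circle about each station: (x + 89.8)² + (y + 147.1)² = 60.92²; (x − 38.2)² + (y + 78.9)² = 199.45²; (x + 68.2)² + (y − 80.1)² = 238.02².
Subtracting the HUMO equation from the PFO and HLID equations removes the quadratic terms:
256.0 x + 136.4 y = -58087.06
43.2 x + 454.4 y = -71577.47
Solving the 2×2 system: x ≈ -150.6, y ≈ -143.2 km.
Check against HUMO (with the unrounded x, y): √((x + 89.8)²+(y + 147.1)²) = 60.93 ≈ 60.92 km. ✓

(-150.6, -143.2)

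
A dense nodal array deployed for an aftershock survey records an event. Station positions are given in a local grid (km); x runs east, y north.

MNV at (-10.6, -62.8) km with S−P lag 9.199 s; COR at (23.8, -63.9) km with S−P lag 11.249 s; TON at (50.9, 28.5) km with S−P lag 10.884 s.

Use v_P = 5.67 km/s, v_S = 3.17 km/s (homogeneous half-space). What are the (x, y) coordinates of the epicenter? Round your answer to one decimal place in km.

Distance from S−P lag: d = Δt · v_P v_S / (v_P − v_S) = Δt · (5.67·3.17)/(5.67−3.17) ≈ 7.1896·Δt.
So d_MNV = 66.14, d_COR = 80.88, d_TON = 78.25 km.
Circle about each station: (x + 10.6)² + (y + 62.8)² = 66.14²; (x − 23.8)² + (y + 63.9)² = 80.88²; (x − 50.9)² + (y − 28.5)² = 78.25².
Subtracting the MNV equation from the COR and TON equations removes the quadratic terms:
68.8 x − 2.2 y = -1573.62
123.0 x + 182.6 y = -2401.70
Solving the 2×2 system: x ≈ -22.8, y ≈ 2.2 km.

x ≈ -22.8 km, y ≈ 2.2 km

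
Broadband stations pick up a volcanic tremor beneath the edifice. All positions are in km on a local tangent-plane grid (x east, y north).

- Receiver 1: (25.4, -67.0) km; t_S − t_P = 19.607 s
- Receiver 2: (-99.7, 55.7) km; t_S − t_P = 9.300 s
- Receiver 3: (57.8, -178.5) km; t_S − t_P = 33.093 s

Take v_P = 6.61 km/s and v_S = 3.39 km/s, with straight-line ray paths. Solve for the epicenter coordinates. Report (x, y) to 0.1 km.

x ≈ -98.1 km, y ≈ -9.0 km

Distance from S−P lag: d = Δt · v_P v_S / (v_P − v_S) = Δt · (6.61·3.39)/(6.61−3.39) ≈ 6.9590·Δt.
So d_Receiver 1 = 136.44, d_Receiver 2 = 64.72, d_Receiver 3 = 230.29 km.
Circle about each station: (x − 25.4)² + (y + 67.0)² = 136.44²; (x + 99.7)² + (y − 55.7)² = 64.72²; (x − 57.8)² + (y + 178.5)² = 230.29².
Subtracting the Receiver 1 equation from the Receiver 2 and Receiver 3 equations removes the quadratic terms:
-250.2 x + 245.4 y = 22335.62
64.8 x − 223.0 y = -4348.68
Solving the 2×2 system: x ≈ -98.1, y ≈ -9.0 km.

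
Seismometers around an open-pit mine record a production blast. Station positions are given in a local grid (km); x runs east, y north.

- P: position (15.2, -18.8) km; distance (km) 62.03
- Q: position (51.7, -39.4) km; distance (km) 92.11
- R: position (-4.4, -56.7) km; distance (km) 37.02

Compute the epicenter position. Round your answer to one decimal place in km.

Circle about each station: (x − 15.2)² + (y + 18.8)² = 62.03²; (x − 51.7)² + (y + 39.4)² = 92.11²; (x + 4.4)² + (y + 56.7)² = 37.02².
Subtracting pairs of circle equations eliminates x²+y² and gives linear equations (the radical axes):
73.0 x − 41.2 y = -995.76
-39.2 x − 75.8 y = 5127.01
Solving the 2×2 system: x ≈ -40.1, y ≈ -46.9 km.

x ≈ -40.1 km, y ≈ -46.9 km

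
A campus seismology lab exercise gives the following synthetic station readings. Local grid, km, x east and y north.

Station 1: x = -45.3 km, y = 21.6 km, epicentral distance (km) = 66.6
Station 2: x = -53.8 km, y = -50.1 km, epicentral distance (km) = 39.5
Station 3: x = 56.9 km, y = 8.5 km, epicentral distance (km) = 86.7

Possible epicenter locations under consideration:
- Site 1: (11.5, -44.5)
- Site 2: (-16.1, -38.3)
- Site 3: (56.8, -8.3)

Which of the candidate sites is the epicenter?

Site 2

For each candidate, compare |candidate − station| to the reported distance:
Site 1: residuals Station 1 20.6, Station 2 26.0, Station 3 16.9 → max 26.0 km
Site 2: residuals Station 1 0.0, Station 2 0.0, Station 3 0.0 → max 0.0 km
Site 3: residuals Station 1 39.8, Station 2 78.7, Station 3 69.9 → max 78.7 km
Only Site 2 has all residuals ≈ 0.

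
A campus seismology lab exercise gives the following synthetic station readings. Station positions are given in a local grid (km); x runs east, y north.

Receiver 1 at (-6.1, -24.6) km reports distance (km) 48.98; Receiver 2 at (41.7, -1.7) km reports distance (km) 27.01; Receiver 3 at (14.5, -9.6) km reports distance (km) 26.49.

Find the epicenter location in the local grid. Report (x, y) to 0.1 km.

Circle about each station: (x + 6.1)² + (y + 24.6)² = 48.98²; (x − 41.7)² + (y + 1.7)² = 27.01²; (x − 14.5)² + (y + 9.6)² = 26.49².
Subtracting pairs of circle equations eliminates x²+y² and gives linear equations (the radical axes):
95.6 x + 45.8 y = 2768.91
41.2 x + 30.0 y = 1357.36
Solving the 2×2 system: x ≈ 21.3, y ≈ 16.0 km.

(21.3, 16.0)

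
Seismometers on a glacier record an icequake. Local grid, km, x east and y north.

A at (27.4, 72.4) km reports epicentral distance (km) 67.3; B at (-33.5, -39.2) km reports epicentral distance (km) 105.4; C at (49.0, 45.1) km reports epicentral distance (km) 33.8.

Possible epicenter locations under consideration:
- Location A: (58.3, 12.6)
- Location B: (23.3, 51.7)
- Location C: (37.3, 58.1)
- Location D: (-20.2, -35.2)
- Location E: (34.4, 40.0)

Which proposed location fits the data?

For each candidate, compare |candidate − station| to the reported distance:
Location A: residuals A 0.0, B 0.0, C 0.0 → max 0.0 km
Location B: residuals A 46.2, B 1.8, C 7.3 → max 46.2 km
Location C: residuals A 49.9, B 14.9, C 16.3 → max 49.9 km
Location D: residuals A 50.4, B 91.5, C 72.2 → max 91.5 km
Location E: residuals A 34.2, B 1.1, C 18.3 → max 34.2 km
Only Location A has all residuals ≈ 0.

Location A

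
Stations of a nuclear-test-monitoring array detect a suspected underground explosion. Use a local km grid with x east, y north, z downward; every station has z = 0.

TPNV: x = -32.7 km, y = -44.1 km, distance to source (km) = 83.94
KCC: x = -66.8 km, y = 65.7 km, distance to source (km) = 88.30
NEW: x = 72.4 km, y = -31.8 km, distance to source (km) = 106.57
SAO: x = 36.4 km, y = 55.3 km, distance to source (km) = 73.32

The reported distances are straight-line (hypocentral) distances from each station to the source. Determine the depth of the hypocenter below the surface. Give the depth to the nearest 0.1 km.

Each station gives a sphere (x−x_i)² + (y−y_i)² + z² = d_i² (stations at z=0).
Subtracting the TPNV sphere from KCC and NEW: z² cancels, leaving linear equations in x and y:
-68.2 x + 219.6 y = 5013.66
210.2 x + 24.6 y = -1072.34
Solving: x ≈ -7.501, y ≈ 20.501 km (keep extra digits for the depth step; rounded: -7.5, 20.5).
Then from the TPNV sphere: z² = 83.94² − (x + 32.7)² − (y + 44.1)² with x = -7.501, y = 20.501, so z ≈ 47.304 ≈ 47.3 km.
Check against SAO (with the unrounded solution): distance 73.32 ≈ 73.32 km. ✓

47.3 km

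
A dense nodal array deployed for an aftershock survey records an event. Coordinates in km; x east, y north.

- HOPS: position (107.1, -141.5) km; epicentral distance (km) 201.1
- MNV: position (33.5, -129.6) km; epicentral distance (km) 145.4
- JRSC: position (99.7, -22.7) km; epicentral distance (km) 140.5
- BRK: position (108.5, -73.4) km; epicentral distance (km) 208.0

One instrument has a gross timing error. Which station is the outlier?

BRK

Solve using three stations at a time. Using HOPS, MNV, JRSC (subtract circle equations pairwise → linear system) gives (x, y) ≈ (-39.5, -3.9).
Distances from that point to each station vs reported:
  HOPS: calculated 201.1 vs reported 201.1 → residual 0.0 km
  MNV: calculated 145.4 vs reported 145.4 → residual 0.0 km
  JRSC: calculated 140.5 vs reported 140.5 → residual 0.0 km
  BRK: calculated 163.5 vs reported 208.0 → residual 44.5 km
HOPS, MNV, JRSC are mutually consistent (residuals ≈ 0); BRK is off by 44.5 km.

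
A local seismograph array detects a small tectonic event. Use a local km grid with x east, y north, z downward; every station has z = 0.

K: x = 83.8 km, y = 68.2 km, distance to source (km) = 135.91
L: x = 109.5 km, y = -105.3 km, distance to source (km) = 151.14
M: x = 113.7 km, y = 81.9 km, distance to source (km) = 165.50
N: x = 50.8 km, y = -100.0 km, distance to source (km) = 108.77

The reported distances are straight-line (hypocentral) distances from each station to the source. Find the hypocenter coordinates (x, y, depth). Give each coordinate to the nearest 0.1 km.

x ≈ -6.3 km, y ≈ -21.2 km, depth ≈ 48.6 km

Each station gives a sphere (x−x_i)² + (y−y_i)² + z² = d_i² (stations at z=0).
Subtracting the K sphere from L and M: z² cancels, leaving linear equations in x and y:
51.4 x − 347.0 y = 7032.89
59.8 x + 27.4 y = -957.10
Solving: x ≈ -6.292, y ≈ -21.200 km (keep extra digits for the depth step; rounded: -6.3, -21.2).
Then from the K sphere: z² = 135.91² − (x − 83.8)² − (y − 68.2)² with x = -6.292, y = -21.200, so z ≈ 48.607 ≈ 48.6 km.
Check against N (with the unrounded solution): distance 108.77 ≈ 108.77 km. ✓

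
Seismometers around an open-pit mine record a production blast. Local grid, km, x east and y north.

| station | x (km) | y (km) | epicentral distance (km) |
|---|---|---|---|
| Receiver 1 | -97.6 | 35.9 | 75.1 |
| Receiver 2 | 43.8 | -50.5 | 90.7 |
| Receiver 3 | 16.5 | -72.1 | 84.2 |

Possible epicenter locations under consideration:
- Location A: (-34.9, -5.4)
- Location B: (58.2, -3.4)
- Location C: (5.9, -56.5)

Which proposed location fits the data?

For each candidate, compare |candidate − station| to the reported distance:
Location A: residuals Receiver 1 0.0, Receiver 2 0.0, Receiver 3 0.0 → max 0.0 km
Location B: residuals Receiver 1 85.6, Receiver 2 41.4, Receiver 3 3.8 → max 85.6 km
Location C: residuals Receiver 1 63.6, Receiver 2 52.3, Receiver 3 65.3 → max 65.3 km
Only Location A has all residuals ≈ 0.

Location A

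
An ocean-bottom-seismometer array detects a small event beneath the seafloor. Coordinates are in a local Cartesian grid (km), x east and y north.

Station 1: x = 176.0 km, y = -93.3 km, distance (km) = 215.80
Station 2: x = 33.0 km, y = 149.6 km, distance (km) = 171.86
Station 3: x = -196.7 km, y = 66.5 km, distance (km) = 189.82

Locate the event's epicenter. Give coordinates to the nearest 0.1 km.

Circle about each station: (x − 176.0)² + (y + 93.3)² = 215.80²; (x − 33.0)² + (y − 149.6)² = 171.86²; (x + 196.7)² + (y − 66.5)² = 189.82².
Subtracting pairs of circle equations eliminates x²+y² and gives linear equations (the radical axes):
-286.0 x + 485.8 y = 822.05
-745.4 x + 319.6 y = 13970.26
Solving the 2×2 system: x ≈ -24.1, y ≈ -12.5 km.
Check against Station 1 (with the unrounded x, y): √((x − 176.0)²+(y + 93.3)²) = 215.80 ≈ 215.80 km. ✓

(-24.1, -12.5)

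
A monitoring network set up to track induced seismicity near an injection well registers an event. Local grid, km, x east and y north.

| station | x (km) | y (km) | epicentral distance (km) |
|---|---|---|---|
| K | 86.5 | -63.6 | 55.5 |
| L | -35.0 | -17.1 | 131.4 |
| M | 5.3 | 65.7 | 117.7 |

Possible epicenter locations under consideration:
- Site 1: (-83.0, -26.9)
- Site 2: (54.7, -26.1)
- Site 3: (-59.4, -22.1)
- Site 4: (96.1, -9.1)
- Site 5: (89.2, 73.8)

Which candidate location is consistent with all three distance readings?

Site 4

For each candidate, compare |candidate − station| to the reported distance:
Site 1: residuals K 117.9, L 82.4, M 10.3 → max 117.9 km
Site 2: residuals K 6.3, L 41.2, M 13.5 → max 41.2 km
Site 3: residuals K 96.2, L 106.5, M 8.6 → max 106.5 km
Site 4: residuals K 0.2, L 0.1, M 0.1 → max 0.2 km
Site 5: residuals K 81.9, L 22.5, M 33.4 → max 81.9 km
Only Site 4 has all residuals ≈ 0.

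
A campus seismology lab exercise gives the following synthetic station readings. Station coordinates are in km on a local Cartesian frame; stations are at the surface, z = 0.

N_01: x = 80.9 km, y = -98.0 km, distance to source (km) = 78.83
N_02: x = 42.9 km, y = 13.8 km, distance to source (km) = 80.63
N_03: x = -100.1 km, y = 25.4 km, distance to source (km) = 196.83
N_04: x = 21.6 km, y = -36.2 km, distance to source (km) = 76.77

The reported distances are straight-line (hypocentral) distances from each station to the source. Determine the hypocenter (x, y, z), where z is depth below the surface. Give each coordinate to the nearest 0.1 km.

Each station gives a sphere (x−x_i)² + (y−y_i)² + z² = d_i² (stations at z=0).
Subtracting the N_01 sphere from N_02 and N_03: z² cancels, leaving linear equations in x and y:
-76.0 x + 223.6 y = -14404.99
-362.0 x + 246.8 y = -38011.52
Solving: x ≈ 79.507, y ≈ -37.399 km (keep extra digits for the depth step; rounded: 79.5, -37.4).
Then from the N_01 sphere: z² = 78.83² − (x − 80.9)² − (y + 98.0)² with x = 79.507, y = -37.399, so z ≈ 50.396 ≈ 50.4 km.
Check against N_04 (with the unrounded solution): distance 76.77 ≈ 76.77 km. ✓

x ≈ 79.5 km, y ≈ -37.4 km, depth ≈ 50.4 km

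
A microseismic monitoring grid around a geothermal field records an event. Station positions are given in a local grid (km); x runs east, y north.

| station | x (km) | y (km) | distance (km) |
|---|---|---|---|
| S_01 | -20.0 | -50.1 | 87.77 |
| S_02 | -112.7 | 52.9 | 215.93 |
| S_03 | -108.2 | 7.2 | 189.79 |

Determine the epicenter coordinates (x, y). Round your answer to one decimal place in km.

(65.8, -68.6)

Circle about each station: (x + 20.0)² + (y + 50.1)² = 87.77²; (x + 112.7)² + (y − 52.9)² = 215.93²; (x + 108.2)² + (y − 7.2)² = 189.79².
Subtracting pairs of circle equations eliminates x²+y² and gives linear equations (the radical axes):
-185.4 x + 206.0 y = -26332.50
-176.4 x + 114.6 y = -19467.60
Solving the 2×2 system: x ≈ 65.8, y ≈ -68.6 km.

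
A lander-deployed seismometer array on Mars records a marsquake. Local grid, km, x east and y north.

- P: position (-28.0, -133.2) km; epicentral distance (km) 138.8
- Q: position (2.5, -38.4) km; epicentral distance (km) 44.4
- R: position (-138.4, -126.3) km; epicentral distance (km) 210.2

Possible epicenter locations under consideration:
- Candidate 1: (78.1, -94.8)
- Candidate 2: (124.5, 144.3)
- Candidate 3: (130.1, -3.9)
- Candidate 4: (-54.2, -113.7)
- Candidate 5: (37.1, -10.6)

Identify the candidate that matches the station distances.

For each candidate, compare |candidate − station| to the reported distance:
Candidate 1: residuals P 26.0, Q 49.9, R 8.6 → max 49.9 km
Candidate 2: residuals P 177.8, Q 175.3, R 167.1 → max 177.8 km
Candidate 3: residuals P 65.4, Q 87.8, R 84.9 → max 87.8 km
Candidate 4: residuals P 106.1, Q 49.9, R 125.1 → max 125.1 km
Candidate 5: residuals P 0.0, Q 0.0, R 0.0 → max 0.0 km
Only Candidate 5 has all residuals ≈ 0.

Candidate 5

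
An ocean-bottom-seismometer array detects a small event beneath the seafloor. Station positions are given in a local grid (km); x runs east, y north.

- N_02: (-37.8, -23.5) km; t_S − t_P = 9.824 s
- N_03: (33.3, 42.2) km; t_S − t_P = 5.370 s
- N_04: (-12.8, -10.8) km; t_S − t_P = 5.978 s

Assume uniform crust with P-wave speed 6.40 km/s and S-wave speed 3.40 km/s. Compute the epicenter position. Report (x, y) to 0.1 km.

28.1 km east, 3.6 km north

Distance from S−P lag: d = Δt · v_P v_S / (v_P − v_S) = Δt · (6.40·3.40)/(6.40−3.40) ≈ 7.2533·Δt.
So d_N_02 = 71.26, d_N_03 = 38.95, d_N_04 = 43.36 km.
Circle about each station: (x + 37.8)² + (y + 23.5)² = 71.26²; (x − 33.3)² + (y − 42.2)² = 38.95²; (x + 12.8)² + (y + 10.8)² = 43.36².
Subtracting pairs of circle equations eliminates x²+y² and gives linear equations (the radical axes):
142.2 x + 131.4 y = 4469.53
50.0 x + 25.4 y = 1497.29
Solving the 2×2 system: x ≈ 28.1, y ≈ 3.6 km.
Check against N_02 (with the unrounded x, y): √((x + 37.8)²+(y + 23.5)²) = 71.27 ≈ 71.26 km. ✓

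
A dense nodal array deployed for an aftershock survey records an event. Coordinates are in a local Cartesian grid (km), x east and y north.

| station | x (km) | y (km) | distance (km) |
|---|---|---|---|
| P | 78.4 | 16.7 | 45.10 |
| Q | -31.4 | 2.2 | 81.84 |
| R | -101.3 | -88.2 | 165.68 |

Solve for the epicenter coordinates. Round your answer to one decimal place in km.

Circle about each station: (x − 78.4)² + (y − 16.7)² = 45.10²; (x + 31.4)² + (y − 2.2)² = 81.84²; (x + 101.3)² + (y + 88.2)² = 165.68².
Subtracting the P equation from the Q and R equations removes the quadratic terms:
-219.6 x − 29.0 y = -10098.43
-359.4 x − 209.8 y = -13800.37
Solving the 2×2 system: x ≈ 48.2, y ≈ -16.8 km.

(48.2, -16.8)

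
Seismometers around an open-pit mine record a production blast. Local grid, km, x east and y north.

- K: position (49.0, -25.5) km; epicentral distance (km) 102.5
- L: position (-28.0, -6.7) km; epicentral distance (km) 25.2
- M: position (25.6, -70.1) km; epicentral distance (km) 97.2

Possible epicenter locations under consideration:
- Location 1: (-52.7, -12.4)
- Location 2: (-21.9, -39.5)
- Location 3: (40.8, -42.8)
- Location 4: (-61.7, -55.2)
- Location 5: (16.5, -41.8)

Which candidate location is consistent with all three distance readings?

Location 1

For each candidate, compare |candidate − station| to the reported distance:
Location 1: residuals K 0.0, L 0.1, M 0.1 → max 0.1 km
Location 2: residuals K 30.2, L 8.2, M 40.7 → max 40.7 km
Location 3: residuals K 83.4, L 52.5, M 66.0 → max 83.4 km
Location 4: residuals K 12.1, L 33.9, M 8.6 → max 33.9 km
Location 5: residuals K 66.1, L 31.5, M 67.5 → max 67.5 km
Only Location 1 has all residuals ≈ 0.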